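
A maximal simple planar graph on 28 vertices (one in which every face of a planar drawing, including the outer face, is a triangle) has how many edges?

In a plane triangulation 3F = 2E and V − E + F = 2, so E = 3V − 6 = 3·28 − 6 = 78.

78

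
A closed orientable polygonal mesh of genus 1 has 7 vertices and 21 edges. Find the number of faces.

For a closed orientable surface of genus 1, χ = 2 − 2·1 = 0.
F = 0 − V + E = 0 − 7 + 21 = 14.

14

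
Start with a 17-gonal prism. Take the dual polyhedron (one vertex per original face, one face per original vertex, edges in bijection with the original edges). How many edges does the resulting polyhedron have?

The base solid has V = 34, E = 51, F = 19.
The dual swaps V and F and preserves E: V′ = F = 19, E′ = E = 51, F′ = V = 34.

51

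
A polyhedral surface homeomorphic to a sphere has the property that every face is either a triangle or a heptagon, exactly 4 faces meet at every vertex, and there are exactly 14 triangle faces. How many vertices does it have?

14

Let x be the number of heptagons; then F = 14 + x.
Edge–face incidences: 2E = 3·14 + 7·x = 42 + 7x.
Every vertex has degree 4, so 4V = 2E.
Euler: V − E + F = 2 ⇒ (2E)/4 − E + (14 + x) = 2.
Multiply by 8: 2·(2E) − 4·(2E) + 8·(14 + x) = 16, i.e. 112 + 8x − 2·(42 + 7x) = 16.
Collecting terms: −6x + 28 = 16, so −6x = −12, so x = 2.
Then 2E = 42 + 7·2 = 56, so E = 28, V = 2E/4 = 14, F = 14 + 2 = 16.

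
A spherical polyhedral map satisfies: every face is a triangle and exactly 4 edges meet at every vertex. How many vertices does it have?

6

Each face has 3 edges and each edge borders two faces, so 2E = 3F.
Each vertex has degree 4, so 4V = 2E and hence V = 3F/4.
Euler: V − E + F = 2 ⇒ (3F/4) − (3F/2) + F = 2.
Multiply by 8: (6 − 12 + 8)F = 16, i.e. 2F = 16.
So F = 8, E = 3·8/2 = 12, V = 3·8/4 = 6.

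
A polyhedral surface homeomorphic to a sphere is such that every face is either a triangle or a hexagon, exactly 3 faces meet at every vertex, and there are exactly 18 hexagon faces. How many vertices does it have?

Let x be the number of triangles; then F = 18 + x.
Edge–face incidences: 2E = 6·18 + 3·x = 108 + 3x.
Every vertex has degree 3, so 3V = 2E.
Euler: V − E + F = 2 ⇒ (2E)/3 − E + (18 + x) = 2.
Multiply by 6: 2·(2E) − 3·(2E) + 6·(18 + x) = 12, i.e. 108 + 6x − (108 + 3x) = 12.
Collecting terms: 3x = 12, so x = 4.
Then 2E = 108 + 3·4 = 120, so E = 60, V = 2E/3 = 40, F = 18 + 4 = 22.

40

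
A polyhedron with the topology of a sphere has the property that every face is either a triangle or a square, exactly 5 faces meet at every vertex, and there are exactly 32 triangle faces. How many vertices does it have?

24

Let x be the number of squares; then F = 32 + x.
Edge–face incidences: 2E = 3·32 + 4·x = 96 + 4x.
Every vertex has degree 5, so 5V = 2E.
Euler: V − E + F = 2 ⇒ (2E)/5 − E + (32 + x) = 2.
Multiply by 10: 2·(2E) − 5·(2E) + 10·(32 + x) = 20, i.e. 320 + 10x − 3·(96 + 4x) = 20.
Collecting terms: −2x + 32 = 20, so −2x = −12, so x = 6.
Then 2E = 96 + 4·6 = 120, so E = 60, V = 2E/5 = 24, F = 32 + 6 = 38.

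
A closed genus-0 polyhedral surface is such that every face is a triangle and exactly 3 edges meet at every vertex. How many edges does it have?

6

Each face has 3 edges and each edge borders two faces, so 2E = 3F.
Each vertex has degree 3, so 3V = 2E and hence V = 3F/3.
Euler: V − E + F = 2 ⇒ (3F/3) − (3F/2) + F = 2.
Multiply by 6: (6 − 9 + 6)F = 12, i.e. 3F = 12.
So F = 4, E = 3·4/2 = 6, V = 3·4/3 = 4.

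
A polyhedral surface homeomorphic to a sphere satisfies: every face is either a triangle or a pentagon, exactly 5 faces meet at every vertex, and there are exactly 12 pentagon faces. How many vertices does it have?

60

Let x be the number of triangles; then F = 12 + x.
Edge–face incidences: 2E = 5·12 + 3·x = 60 + 3x.
Every vertex has degree 5, so 5V = 2E.
Euler: V − E + F = 2 ⇒ (2E)/5 − E + (12 + x) = 2.
Multiply by 10: 2·(2E) − 5·(2E) + 10·(12 + x) = 20, i.e. 120 + 10x − 3·(60 + 3x) = 20.
Collecting terms: x − 60 = 20, so x = 80.
Then 2E = 60 + 3·80 = 300, so E = 150, V = 2E/5 = 60, F = 12 + 80 = 92.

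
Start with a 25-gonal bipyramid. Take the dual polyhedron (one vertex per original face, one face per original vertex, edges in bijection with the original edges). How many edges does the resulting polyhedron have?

75

The base solid has V = 27, E = 75, F = 50.
The dual swaps V and F and preserves E: V′ = F = 50, E′ = E = 75, F′ = V = 27.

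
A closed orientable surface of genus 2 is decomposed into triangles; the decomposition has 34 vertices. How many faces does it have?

72

χ = 2 − 2·2 = -2, and every face is a triangle so 3F = 2E.
V − E + F = -2 with E = 3F/2 gives 34 − (3/2 − 1)·F = -2, so F = 72 and E = 108.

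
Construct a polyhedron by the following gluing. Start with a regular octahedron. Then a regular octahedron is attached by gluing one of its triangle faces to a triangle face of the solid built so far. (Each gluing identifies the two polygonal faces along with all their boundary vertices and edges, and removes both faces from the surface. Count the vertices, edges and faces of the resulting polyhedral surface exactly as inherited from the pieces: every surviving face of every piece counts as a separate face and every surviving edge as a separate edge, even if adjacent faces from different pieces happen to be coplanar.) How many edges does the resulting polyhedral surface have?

A regular octahedron: V=6, E=12, F=8.
Attach a regular octahedron (V=6, E=12, F=8) along a 3-gon: merge 3 vertices and 3 edges, delete both glued faces → V=9, E=21, F=14.
Check: V − E + F = 9 − 21 + 14 = 2.

21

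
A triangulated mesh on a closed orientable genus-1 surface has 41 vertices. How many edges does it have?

123

χ = 2 − 2·1 = 0, and every face is a triangle so 3F = 2E.
V − E + F = 0 with E = 3F/2 gives 41 − (3/2 − 1)·F = 0, so F = 82 and E = 123.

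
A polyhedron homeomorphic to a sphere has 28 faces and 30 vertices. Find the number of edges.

56

Here V − E + F = 2.
E = V + F − (2) = 30 + 28 − (2) = 56.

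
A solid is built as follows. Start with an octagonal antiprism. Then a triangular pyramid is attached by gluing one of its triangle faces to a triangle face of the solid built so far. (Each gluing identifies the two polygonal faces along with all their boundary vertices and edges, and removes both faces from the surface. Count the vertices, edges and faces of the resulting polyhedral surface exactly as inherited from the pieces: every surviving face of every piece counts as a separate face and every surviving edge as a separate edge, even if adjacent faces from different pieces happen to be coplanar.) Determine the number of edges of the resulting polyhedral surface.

An octagonal antiprism: V=16, E=32, F=18.
Attach a triangular pyramid (V=4, E=6, F=4) along a 3-gon: merge 3 vertices and 3 edges, delete both glued faces → V=17, E=35, F=20.
Check: V − E + F = 17 − 35 + 20 = 2.

35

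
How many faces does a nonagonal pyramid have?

A pyramid on an n-gon base has one n-gon and n triangles: V = 9 + 1 = 10, E = 2·9 = 18, F = 9 + 1 = 10.
Check: V − E + F = 10 − 18 + 10 = 2.

10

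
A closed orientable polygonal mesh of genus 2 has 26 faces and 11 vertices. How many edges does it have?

39

For a closed orientable surface of genus 2, χ = 2 − 2·2 = -2.
E = V + F − (-2) = 11 + 26 − (-2) = 39.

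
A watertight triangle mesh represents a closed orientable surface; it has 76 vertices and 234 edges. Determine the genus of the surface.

Every face is a triangle and each edge borders two faces, so 3F = 2·234, giving F = 156.
χ = V − E + F = 76 − 234 + 156 = -2.
For a closed orientable surface χ = 2 − 2g, so g = (2 − (-2))/2 = 2.

2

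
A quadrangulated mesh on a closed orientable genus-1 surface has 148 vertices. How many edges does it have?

χ = 2 − 2·1 = 0, and every face is a square so 4F = 2E.
V − E + F = 0 with E = 4F/2 gives 148 − (4/2 − 1)·F = 0, so F = 148 and E = 296.

296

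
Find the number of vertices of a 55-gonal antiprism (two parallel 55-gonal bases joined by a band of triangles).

110

An antiprism on an n-gon has two n-gon caps and 2n triangles: V = 2·55 = 110, E = 4·55 = 220, F = 2·55 + 2 = 112.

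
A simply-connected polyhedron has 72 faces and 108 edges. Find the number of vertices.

38

Here V − E + F = 2.
V = 2 + E − F = 2 + 108 − 72 = 38.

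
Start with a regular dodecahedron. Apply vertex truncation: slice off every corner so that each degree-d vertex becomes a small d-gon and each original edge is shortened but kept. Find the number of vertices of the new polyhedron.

60

The base solid has V = 20, E = 30, F = 12.
Truncation replaces each original edge-end by a new vertex, so V′ = 2E = 60.
Each original edge survives, and each old vertex of degree d contributes d new edges; summing degrees gives Σd = 2E, so E′ = E + 2E = 3E = 90.
Each original face survives and each original vertex becomes one new face: F′ = F + V = 32.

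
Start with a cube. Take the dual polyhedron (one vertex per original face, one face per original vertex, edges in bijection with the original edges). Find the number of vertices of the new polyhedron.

The base solid has V = 8, E = 12, F = 6.
The dual swaps V and F and preserves E: V′ = F = 6, E′ = E = 12, F′ = V = 8.

6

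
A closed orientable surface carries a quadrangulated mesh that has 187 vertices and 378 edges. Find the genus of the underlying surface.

Every face is a square and each edge borders two faces, so 4F = 2·378, giving F = 189.
χ = V − E + F = 187 − 378 + 189 = -2.
For a closed orientable surface χ = 2 − 2g, so g = (2 − (-2))/2 = 2.

2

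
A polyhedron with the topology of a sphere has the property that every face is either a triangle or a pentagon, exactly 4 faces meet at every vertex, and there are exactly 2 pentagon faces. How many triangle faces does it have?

Let x be the number of triangles; then F = 2 + x.
Edge–face incidences: 2E = 5·2 + 3·x = 10 + 3x.
Every vertex has degree 4, so 4V = 2E.
Euler: V − E + F = 2 ⇒ (2E)/4 − E + (2 + x) = 2.
Multiply by 8: 2·(2E) − 4·(2E) + 8·(2 + x) = 16, i.e. 16 + 8x − 2·(10 + 3x) = 16.
Collecting terms: 2x − 4 = 16, so 2x = 20, so x = 10.
Then 2E = 10 + 3·10 = 40, so E = 20, V = 2E/4 = 10, F = 2 + 10 = 12.

10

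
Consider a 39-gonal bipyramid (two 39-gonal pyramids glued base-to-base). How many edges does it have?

A bipyramid over an n-gon has 2n triangular faces and n + 2 vertices: V = 39 + 2 = 41, E = 3·39 = 117, F = 2·39 = 78.

117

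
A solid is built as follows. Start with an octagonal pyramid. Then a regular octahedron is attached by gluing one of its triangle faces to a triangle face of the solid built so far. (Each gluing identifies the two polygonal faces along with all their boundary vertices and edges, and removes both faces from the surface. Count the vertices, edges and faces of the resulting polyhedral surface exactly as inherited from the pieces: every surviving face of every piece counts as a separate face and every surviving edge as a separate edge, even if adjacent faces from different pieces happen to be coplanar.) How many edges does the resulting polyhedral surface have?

An octagonal pyramid: V=9, E=16, F=9.
Attach a regular octahedron (V=6, E=12, F=8) along a 3-gon: merge 3 vertices and 3 edges, delete both glued faces → V=12, E=25, F=15.
Check: V − E + F = 12 − 25 + 15 = 2.

25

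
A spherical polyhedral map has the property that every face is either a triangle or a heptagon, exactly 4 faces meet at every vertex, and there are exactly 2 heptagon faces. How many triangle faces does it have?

Let x be the number of triangles; then F = 2 + x.
Edge–face incidences: 2E = 7·2 + 3·x = 14 + 3x.
Every vertex has degree 4, so 4V = 2E.
Euler: V − E + F = 2 ⇒ (2E)/4 − E + (2 + x) = 2.
Multiply by 8: 2·(2E) − 4·(2E) + 8·(2 + x) = 16, i.e. 16 + 8x − 2·(14 + 3x) = 16.
Collecting terms: 2x − 12 = 16, so 2x = 28, so x = 14.
Then 2E = 14 + 3·14 = 56, so E = 28, V = 2E/4 = 14, F = 2 + 14 = 16.

14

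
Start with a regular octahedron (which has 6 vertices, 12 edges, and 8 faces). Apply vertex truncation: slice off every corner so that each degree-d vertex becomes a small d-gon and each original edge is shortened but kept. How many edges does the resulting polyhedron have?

Truncation replaces each original edge-end by a new vertex, so V′ = 2E = 24.
Each original edge survives, and each old vertex of degree d contributes d new edges; summing degrees gives Σd = 2E, so E′ = E + 2E = 3E = 36.
Each original face survives and each original vertex becomes one new face: F′ = F + V = 14.

36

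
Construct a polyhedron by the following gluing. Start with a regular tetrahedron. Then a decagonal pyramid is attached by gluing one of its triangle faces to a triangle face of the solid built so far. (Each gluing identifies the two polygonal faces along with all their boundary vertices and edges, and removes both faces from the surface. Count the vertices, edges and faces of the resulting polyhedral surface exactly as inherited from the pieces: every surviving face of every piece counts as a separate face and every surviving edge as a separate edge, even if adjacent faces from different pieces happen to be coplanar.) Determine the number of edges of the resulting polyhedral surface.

A regular tetrahedron: V=4, E=6, F=4.
Attach a decagonal pyramid (V=11, E=20, F=11) along a 3-gon: merge 3 vertices and 3 edges, delete both glued faces → V=12, E=23, F=13.
Check: V − E + F = 12 − 23 + 13 = 2.

23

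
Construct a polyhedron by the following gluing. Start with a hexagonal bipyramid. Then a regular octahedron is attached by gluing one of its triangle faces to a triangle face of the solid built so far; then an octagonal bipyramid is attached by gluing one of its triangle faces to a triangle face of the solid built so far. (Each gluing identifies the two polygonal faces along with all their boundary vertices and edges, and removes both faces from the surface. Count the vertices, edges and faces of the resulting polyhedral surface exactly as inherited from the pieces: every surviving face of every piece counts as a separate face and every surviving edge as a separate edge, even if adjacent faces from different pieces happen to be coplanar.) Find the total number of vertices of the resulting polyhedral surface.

18

A hexagonal bipyramid: V=8, E=18, F=12.
Attach a regular octahedron (V=6, E=12, F=8) along a 3-gon: merge 3 vertices and 3 edges, delete both glued faces → V=11, E=27, F=18.
Attach an octagonal bipyramid (V=10, E=24, F=16) along a 3-gon: merge 3 vertices and 3 edges, delete both glued faces → V=18, E=48, F=32.
Check: V − E + F = 18 − 48 + 32 = 2.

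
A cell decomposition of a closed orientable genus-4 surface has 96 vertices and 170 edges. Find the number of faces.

68

For a closed orientable surface of genus 4, χ = 2 − 2·4 = -6.
F = -6 − V + E = -6 − 96 + 170 = 68.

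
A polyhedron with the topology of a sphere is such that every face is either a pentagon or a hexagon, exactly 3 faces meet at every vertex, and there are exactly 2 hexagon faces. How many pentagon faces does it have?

12

Let x be the number of pentagons; then F = 2 + x.
Edge–face incidences: 2E = 6·2 + 5·x = 12 + 5x.
Every vertex has degree 3, so 3V = 2E.
Euler: V − E + F = 2 ⇒ (2E)/3 − E + (2 + x) = 2.
Multiply by 6: 2·(2E) − 3·(2E) + 6·(2 + x) = 12, i.e. 12 + 6x − (12 + 5x) = 12.
Collecting terms: x = 12.
Then 2E = 12 + 5·12 = 72, so E = 36, V = 2E/3 = 24, F = 2 + 12 = 14.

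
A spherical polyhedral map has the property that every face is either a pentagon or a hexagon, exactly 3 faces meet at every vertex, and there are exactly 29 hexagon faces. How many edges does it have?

Let x be the number of pentagons; then F = 29 + x.
Edge–face incidences: 2E = 6·29 + 5·x = 174 + 5x.
Every vertex has degree 3, so 3V = 2E.
Euler: V − E + F = 2 ⇒ (2E)/3 − E + (29 + x) = 2.
Multiply by 6: 2·(2E) − 3·(2E) + 6·(29 + x) = 12, i.e. 174 + 6x − (174 + 5x) = 12.
Collecting terms: x = 12.
Then 2E = 174 + 5·12 = 234, so E = 117, V = 2E/3 = 78, F = 29 + 12 = 41.

117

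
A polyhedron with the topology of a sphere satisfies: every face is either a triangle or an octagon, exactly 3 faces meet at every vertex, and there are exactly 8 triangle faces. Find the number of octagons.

6

Let x be the number of octagons; then F = 8 + x.
Edge–face incidences: 2E = 3·8 + 8·x = 24 + 8x.
Every vertex has degree 3, so 3V = 2E.
Euler: V − E + F = 2 ⇒ (2E)/3 − E + (8 + x) = 2.
Multiply by 6: 2·(2E) − 3·(2E) + 6·(8 + x) = 12, i.e. 48 + 6x − (24 + 8x) = 12.
Collecting terms: −2x + 24 = 12, so −2x = −12, so x = 6.
Then 2E = 24 + 8·6 = 72, so E = 36, V = 2E/3 = 24, F = 8 + 6 = 14.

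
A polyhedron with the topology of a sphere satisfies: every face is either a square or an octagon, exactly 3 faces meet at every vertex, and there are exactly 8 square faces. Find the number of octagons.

Let x be the number of octagons; then F = 8 + x.
Edge–face incidences: 2E = 4·8 + 8·x = 32 + 8x.
Every vertex has degree 3, so 3V = 2E.
Euler: V − E + F = 2 ⇒ (2E)/3 − E + (8 + x) = 2.
Multiply by 6: 2·(2E) − 3·(2E) + 6·(8 + x) = 12, i.e. 48 + 6x − (32 + 8x) = 12.
Collecting terms: −2x + 16 = 12, so −2x = −4, so x = 2.
Then 2E = 32 + 8·2 = 48, so E = 24, V = 2E/3 = 16, F = 8 + 2 = 10.

2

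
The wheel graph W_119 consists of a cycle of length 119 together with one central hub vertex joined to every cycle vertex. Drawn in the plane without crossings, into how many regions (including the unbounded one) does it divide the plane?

120

W_119 has V = 119 + 1 = 120 vertices and E = 2·119 = 238 edges.
By Euler's formula F = 2 − V + E = 2 − 120 + 238 = 120.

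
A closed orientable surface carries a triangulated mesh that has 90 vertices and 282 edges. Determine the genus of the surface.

Every face is a triangle and each edge borders two faces, so 3F = 2·282, giving F = 188.
χ = V − E + F = 90 − 282 + 188 = -4.
For a closed orientable surface χ = 2 − 2g, so g = (2 − (-4))/2 = 3.

3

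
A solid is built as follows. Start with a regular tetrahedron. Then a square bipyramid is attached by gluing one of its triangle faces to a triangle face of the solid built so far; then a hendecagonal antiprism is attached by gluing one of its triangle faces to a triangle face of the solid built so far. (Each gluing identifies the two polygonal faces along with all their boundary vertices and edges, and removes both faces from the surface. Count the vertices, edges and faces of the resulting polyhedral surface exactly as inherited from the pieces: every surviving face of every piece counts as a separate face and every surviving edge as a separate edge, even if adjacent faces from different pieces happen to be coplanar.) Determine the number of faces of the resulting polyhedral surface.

A regular tetrahedron: V=4, E=6, F=4.
Attach a square bipyramid (V=6, E=12, F=8) along a 3-gon: merge 3 vertices and 3 edges, delete both glued faces → V=7, E=15, F=10.
Attach a hendecagonal antiprism (V=22, E=44, F=24) along a 3-gon: merge 3 vertices and 3 edges, delete both glued faces → V=26, E=56, F=32.
Check: V − E + F = 26 − 56 + 32 = 2.

32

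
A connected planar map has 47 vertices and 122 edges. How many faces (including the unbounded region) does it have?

Euler's formula for a connected plane graph: V − E + F = 2, so F = 2 − 47 + 122 = 77.

77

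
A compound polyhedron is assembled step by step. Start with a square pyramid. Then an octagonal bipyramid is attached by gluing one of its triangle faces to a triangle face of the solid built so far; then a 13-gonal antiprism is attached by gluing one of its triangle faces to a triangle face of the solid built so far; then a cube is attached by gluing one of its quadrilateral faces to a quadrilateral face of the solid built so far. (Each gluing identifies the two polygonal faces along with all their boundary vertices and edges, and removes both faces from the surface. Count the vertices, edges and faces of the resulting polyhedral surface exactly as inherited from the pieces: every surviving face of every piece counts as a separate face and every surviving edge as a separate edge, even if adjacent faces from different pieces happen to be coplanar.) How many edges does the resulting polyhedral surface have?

A square pyramid: V=5, E=8, F=5.
Attach an octagonal bipyramid (V=10, E=24, F=16) along a 3-gon: merge 3 vertices and 3 edges, delete both glued faces → V=12, E=29, F=19.
Attach a 13-gonal antiprism (V=26, E=52, F=28) along a 3-gon: merge 3 vertices and 3 edges, delete both glued faces → V=35, E=78, F=45.
Attach a cube (V=8, E=12, F=6) along a 4-gon: merge 4 vertices and 4 edges, delete both glued faces → V=39, E=86, F=49.
Check: V − E + F = 39 − 86 + 49 = 2.

86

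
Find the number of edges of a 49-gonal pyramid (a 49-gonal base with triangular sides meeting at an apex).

A pyramid on an n-gon base has one n-gon and n triangles: V = 49 + 1 = 50, E = 2·49 = 98, F = 49 + 1 = 50.

98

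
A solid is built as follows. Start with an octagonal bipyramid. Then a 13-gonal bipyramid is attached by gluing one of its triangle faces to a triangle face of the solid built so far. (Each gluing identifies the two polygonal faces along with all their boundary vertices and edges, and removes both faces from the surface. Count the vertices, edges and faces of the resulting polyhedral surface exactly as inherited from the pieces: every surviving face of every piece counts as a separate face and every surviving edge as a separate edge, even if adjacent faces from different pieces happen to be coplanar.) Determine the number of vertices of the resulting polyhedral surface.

22

An octagonal bipyramid: V=10, E=24, F=16.
Attach a 13-gonal bipyramid (V=15, E=39, F=26) along a 3-gon: merge 3 vertices and 3 edges, delete both glued faces → V=22, E=60, F=40.
Check: V − E + F = 22 − 60 + 40 = 2.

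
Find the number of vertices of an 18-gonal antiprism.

An antiprism on an n-gon has two n-gon caps and 2n triangles: V = 2·18 = 36, E = 4·18 = 72, F = 2·18 + 2 = 38.

36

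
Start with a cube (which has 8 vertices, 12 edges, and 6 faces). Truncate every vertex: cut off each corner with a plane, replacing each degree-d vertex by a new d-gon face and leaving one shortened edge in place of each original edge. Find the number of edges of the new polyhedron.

36

Truncation replaces each original edge-end by a new vertex, so V′ = 2E = 24.
Each original edge survives, and each old vertex of degree d contributes d new edges; summing degrees gives Σd = 2E, so E′ = E + 2E = 3E = 36.
Each original face survives and each original vertex becomes one new face: F′ = F + V = 14.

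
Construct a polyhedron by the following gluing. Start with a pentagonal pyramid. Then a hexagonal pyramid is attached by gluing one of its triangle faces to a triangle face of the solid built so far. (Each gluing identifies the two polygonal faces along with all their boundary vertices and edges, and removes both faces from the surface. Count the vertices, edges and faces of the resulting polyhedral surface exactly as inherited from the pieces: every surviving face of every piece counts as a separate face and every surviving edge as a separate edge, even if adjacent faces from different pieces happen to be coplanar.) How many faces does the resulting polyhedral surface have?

11

A pentagonal pyramid: V=6, E=10, F=6.
Attach a hexagonal pyramid (V=7, E=12, F=7) along a 3-gon: merge 3 vertices and 3 edges, delete both glued faces → V=10, E=19, F=11.
Check: V − E + F = 10 − 19 + 11 = 2.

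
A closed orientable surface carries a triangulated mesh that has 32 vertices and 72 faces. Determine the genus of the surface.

3

Every face is a triangle, so 2E = 3·72 = 216, giving E = 108.
χ = V − E + F = 32 − 108 + 72 = -4.
For a closed orientable surface χ = 2 − 2g, so g = (2 − (-4))/2 = 3.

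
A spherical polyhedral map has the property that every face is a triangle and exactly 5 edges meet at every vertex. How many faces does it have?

Each face has 3 edges and each edge borders two faces, so 2E = 3F.
Each vertex has degree 5, so 5V = 2E and hence V = 3F/5.
Euler: V − E + F = 2 ⇒ (3F/5) − (3F/2) + F = 2.
Multiply by 10: (6 − 15 + 10)F = 20, i.e. 1F = 20.
So F = 20, E = 3·20/2 = 30, V = 3·20/5 = 12.

20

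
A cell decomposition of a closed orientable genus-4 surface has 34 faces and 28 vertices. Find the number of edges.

68

For a closed orientable surface of genus 4, χ = 2 − 2·4 = -6.
E = V + F − (-6) = 28 + 34 − (-6) = 68.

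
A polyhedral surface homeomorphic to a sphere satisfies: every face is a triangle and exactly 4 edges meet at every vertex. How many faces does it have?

Each face has 3 edges and each edge borders two faces, so 2E = 3F.
Each vertex has degree 4, so 4V = 2E and hence V = 3F/4.
Euler: V − E + F = 2 ⇒ (3F/4) − (3F/2) + F = 2.
Multiply by 8: (6 − 12 + 8)F = 16, i.e. 2F = 16.
So F = 8, E = 3·8/2 = 12, V = 3·8/4 = 6.

8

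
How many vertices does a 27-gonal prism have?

54

A prism on an n-gon has two n-gon bases and n rectangular sides: V = 2·27 = 54, E = 3·27 = 81, F = 27 + 2 = 29.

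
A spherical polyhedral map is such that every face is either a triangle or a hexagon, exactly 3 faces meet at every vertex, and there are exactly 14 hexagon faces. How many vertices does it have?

Let x be the number of triangles; then F = 14 + x.
Edge–face incidences: 2E = 6·14 + 3·x = 84 + 3x.
Every vertex has degree 3, so 3V = 2E.
Euler: V − E + F = 2 ⇒ (2E)/3 − E + (14 + x) = 2.
Multiply by 6: 2·(2E) − 3·(2E) + 6·(14 + x) = 12, i.e. 84 + 6x − (84 + 3x) = 12.
Collecting terms: 3x = 12, so x = 4.
Then 2E = 84 + 3·4 = 96, so E = 48, V = 2E/3 = 32, F = 14 + 4 = 18.

32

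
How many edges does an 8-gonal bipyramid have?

A bipyramid over an n-gon has 2n triangular faces and n + 2 vertices: V = 8 + 2 = 10, E = 3·8 = 24, F = 2·8 = 16.
Check: V − E + F = 10 − 24 + 16 = 2.

24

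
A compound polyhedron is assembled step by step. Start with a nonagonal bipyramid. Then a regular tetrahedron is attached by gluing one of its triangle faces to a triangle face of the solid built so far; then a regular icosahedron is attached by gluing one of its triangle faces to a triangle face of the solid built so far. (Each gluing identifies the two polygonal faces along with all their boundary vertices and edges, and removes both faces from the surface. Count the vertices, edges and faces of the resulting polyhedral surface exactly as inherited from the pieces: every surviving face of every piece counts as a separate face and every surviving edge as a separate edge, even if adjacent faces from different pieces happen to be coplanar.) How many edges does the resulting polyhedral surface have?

57

A nonagonal bipyramid: V=11, E=27, F=18.
Attach a regular tetrahedron (V=4, E=6, F=4) along a 3-gon: merge 3 vertices and 3 edges, delete both glued faces → V=12, E=30, F=20.
Attach a regular icosahedron (V=12, E=30, F=20) along a 3-gon: merge 3 vertices and 3 edges, delete both glued faces → V=21, E=57, F=38.
Check: V − E + F = 21 − 57 + 38 = 2.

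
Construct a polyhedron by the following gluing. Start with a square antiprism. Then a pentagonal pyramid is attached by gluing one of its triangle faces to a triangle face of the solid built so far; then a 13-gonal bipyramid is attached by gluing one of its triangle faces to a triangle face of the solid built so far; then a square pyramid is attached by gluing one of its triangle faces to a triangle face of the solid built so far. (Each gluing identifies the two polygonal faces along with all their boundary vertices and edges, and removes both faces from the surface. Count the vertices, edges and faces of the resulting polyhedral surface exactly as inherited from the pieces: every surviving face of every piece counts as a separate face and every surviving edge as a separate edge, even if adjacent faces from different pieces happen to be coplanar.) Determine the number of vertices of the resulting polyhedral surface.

25

A square antiprism: V=8, E=16, F=10.
Attach a pentagonal pyramid (V=6, E=10, F=6) along a 3-gon: merge 3 vertices and 3 edges, delete both glued faces → V=11, E=23, F=14.
Attach a 13-gonal bipyramid (V=15, E=39, F=26) along a 3-gon: merge 3 vertices and 3 edges, delete both glued faces → V=23, E=59, F=38.
Attach a square pyramid (V=5, E=8, F=5) along a 3-gon: merge 3 vertices and 3 edges, delete both glued faces → V=25, E=64, F=41.
Check: V − E + F = 25 − 64 + 41 = 2.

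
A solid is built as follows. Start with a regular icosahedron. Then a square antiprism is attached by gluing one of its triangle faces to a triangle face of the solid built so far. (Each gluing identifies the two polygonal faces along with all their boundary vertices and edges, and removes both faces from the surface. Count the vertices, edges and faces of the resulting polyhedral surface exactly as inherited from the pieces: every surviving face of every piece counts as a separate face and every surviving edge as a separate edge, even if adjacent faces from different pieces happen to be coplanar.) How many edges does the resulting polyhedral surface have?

43

A regular icosahedron: V=12, E=30, F=20.
Attach a square antiprism (V=8, E=16, F=10) along a 3-gon: merge 3 vertices and 3 edges, delete both glued faces → V=17, E=43, F=28.
Check: V − E + F = 17 − 43 + 28 = 2.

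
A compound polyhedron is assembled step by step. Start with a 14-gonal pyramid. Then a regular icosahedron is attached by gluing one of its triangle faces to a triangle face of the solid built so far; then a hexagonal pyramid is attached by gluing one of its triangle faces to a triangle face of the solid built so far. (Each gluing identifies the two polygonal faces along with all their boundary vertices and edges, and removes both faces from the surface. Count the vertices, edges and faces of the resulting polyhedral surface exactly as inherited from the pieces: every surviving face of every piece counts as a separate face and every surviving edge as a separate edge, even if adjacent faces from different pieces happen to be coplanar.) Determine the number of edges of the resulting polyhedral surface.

A 14-gonal pyramid: V=15, E=28, F=15.
Attach a regular icosahedron (V=12, E=30, F=20) along a 3-gon: merge 3 vertices and 3 edges, delete both glued faces → V=24, E=55, F=33.
Attach a hexagonal pyramid (V=7, E=12, F=7) along a 3-gon: merge 3 vertices and 3 edges, delete both glued faces → V=28, E=64, F=38.
Check: V − E + F = 28 − 64 + 38 = 2.

64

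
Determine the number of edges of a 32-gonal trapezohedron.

128

The n-trapezohedron (dual of the n-antiprism) has V = 2·32 + 2 = 66, E = 4·32 = 128, F = 2·32 = 64.
Check: V − E + F = 66 − 128 + 64 = 2.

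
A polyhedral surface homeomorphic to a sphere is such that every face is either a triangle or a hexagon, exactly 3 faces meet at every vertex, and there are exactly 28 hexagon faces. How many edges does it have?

90

Let x be the number of triangles; then F = 28 + x.
Edge–face incidences: 2E = 6·28 + 3·x = 168 + 3x.
Every vertex has degree 3, so 3V = 2E.
Euler: V − E + F = 2 ⇒ (2E)/3 − E + (28 + x) = 2.
Multiply by 6: 2·(2E) − 3·(2E) + 6·(28 + x) = 12, i.e. 168 + 6x − (168 + 3x) = 12.
Collecting terms: 3x = 12, so x = 4.
Then 2E = 168 + 3·4 = 180, so E = 90, V = 2E/3 = 60, F = 28 + 4 = 32.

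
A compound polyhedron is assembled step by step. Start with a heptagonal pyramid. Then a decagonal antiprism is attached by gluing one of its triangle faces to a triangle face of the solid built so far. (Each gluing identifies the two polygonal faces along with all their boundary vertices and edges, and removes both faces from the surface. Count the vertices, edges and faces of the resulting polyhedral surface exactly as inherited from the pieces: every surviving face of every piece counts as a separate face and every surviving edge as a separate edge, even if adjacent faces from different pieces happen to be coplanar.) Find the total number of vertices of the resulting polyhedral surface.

A heptagonal pyramid: V=8, E=14, F=8.
Attach a decagonal antiprism (V=20, E=40, F=22) along a 3-gon: merge 3 vertices and 3 edges, delete both glued faces → V=25, E=51, F=28.
Check: V − E + F = 25 − 51 + 28 = 2.

25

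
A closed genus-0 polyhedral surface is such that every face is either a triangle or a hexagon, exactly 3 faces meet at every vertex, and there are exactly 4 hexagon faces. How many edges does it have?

Let x be the number of triangles; then F = 4 + x.
Edge–face incidences: 2E = 6·4 + 3·x = 24 + 3x.
Every vertex has degree 3, so 3V = 2E.
Euler: V − E + F = 2 ⇒ (2E)/3 − E + (4 + x) = 2.
Multiply by 6: 2·(2E) − 3·(2E) + 6·(4 + x) = 12, i.e. 24 + 6x − (24 + 3x) = 12.
Collecting terms: 3x = 12, so x = 4.
Then 2E = 24 + 3·4 = 36, so E = 18, V = 2E/3 = 12, F = 4 + 4 = 8.

18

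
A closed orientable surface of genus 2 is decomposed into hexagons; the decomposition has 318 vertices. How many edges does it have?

480

χ = 2 − 2·2 = -2, and every face is a hexagon so 6F = 2E.
V − E + F = -2 with E = 6F/2 gives 318 − (6/2 − 1)·F = -2, so F = 160 and E = 480.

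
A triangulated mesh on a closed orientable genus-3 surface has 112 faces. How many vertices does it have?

χ = 2 − 2·3 = -4, and every face is a triangle so 3F = 2E.
E = 3·112/2 = 168. Then V = -4 + E − F = -4 + 168 − 112 = 52.

52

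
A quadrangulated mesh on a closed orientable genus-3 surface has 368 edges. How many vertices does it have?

χ = 2 − 2·3 = -4, and every face is a square so 4F = 2E.
F = 2E/4 = 184. Then V = -4 + E − F = -4 + 368 − 184 = 180.

180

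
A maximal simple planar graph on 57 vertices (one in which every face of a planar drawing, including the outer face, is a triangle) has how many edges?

165

In a plane triangulation 3F = 2E and V − E + F = 2, so E = 3V − 6 = 3·57 − 6 = 165.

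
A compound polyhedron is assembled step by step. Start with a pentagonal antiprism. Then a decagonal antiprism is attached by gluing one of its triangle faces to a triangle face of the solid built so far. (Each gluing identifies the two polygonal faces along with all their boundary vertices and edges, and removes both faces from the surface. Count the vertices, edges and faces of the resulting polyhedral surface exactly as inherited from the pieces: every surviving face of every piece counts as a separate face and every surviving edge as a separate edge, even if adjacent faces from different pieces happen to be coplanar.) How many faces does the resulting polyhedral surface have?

A pentagonal antiprism: V=10, E=20, F=12.
Attach a decagonal antiprism (V=20, E=40, F=22) along a 3-gon: merge 3 vertices and 3 edges, delete both glued faces → V=27, E=57, F=32.
Check: V − E + F = 27 − 57 + 32 = 2.

32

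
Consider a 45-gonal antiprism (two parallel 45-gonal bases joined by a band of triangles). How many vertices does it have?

An antiprism on an n-gon has two n-gon caps and 2n triangles: V = 2·45 = 90, E = 4·45 = 180, F = 2·45 + 2 = 92.
Check: V − E + F = 90 − 180 + 92 = 2.

90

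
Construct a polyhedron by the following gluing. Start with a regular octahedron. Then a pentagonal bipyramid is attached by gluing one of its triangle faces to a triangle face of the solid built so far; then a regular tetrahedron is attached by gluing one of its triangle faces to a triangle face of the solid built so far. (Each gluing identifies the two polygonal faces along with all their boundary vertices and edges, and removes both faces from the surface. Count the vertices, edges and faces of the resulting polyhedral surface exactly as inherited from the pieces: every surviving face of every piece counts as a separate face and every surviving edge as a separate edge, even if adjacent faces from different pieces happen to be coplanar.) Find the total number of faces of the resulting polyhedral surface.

18

A regular octahedron: V=6, E=12, F=8.
Attach a pentagonal bipyramid (V=7, E=15, F=10) along a 3-gon: merge 3 vertices and 3 edges, delete both glued faces → V=10, E=24, F=16.
Attach a regular tetrahedron (V=4, E=6, F=4) along a 3-gon: merge 3 vertices and 3 edges, delete both glued faces → V=11, E=27, F=18.
Check: V − E + F = 11 − 27 + 18 = 2.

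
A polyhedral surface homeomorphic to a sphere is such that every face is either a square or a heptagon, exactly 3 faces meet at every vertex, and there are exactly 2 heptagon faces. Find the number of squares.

7

Let x be the number of squares; then F = 2 + x.
Edge–face incidences: 2E = 7·2 + 4·x = 14 + 4x.
Every vertex has degree 3, so 3V = 2E.
Euler: V − E + F = 2 ⇒ (2E)/3 − E + (2 + x) = 2.
Multiply by 6: 2·(2E) − 3·(2E) + 6·(2 + x) = 12, i.e. 12 + 6x − (14 + 4x) = 12.
Collecting terms: 2x − 2 = 12, so 2x = 14, so x = 7.
Then 2E = 14 + 4·7 = 42, so E = 21, V = 2E/3 = 14, F = 2 + 7 = 9.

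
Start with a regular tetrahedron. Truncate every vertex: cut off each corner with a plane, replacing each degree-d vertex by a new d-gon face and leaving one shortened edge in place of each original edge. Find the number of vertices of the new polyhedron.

12

The base solid has V = 4, E = 6, F = 4.
Truncation replaces each original edge-end by a new vertex, so V′ = 2E = 12.
Each original edge survives, and each old vertex of degree d contributes d new edges; summing degrees gives Σd = 2E, so E′ = E + 2E = 3E = 18.
Each original face survives and each original vertex becomes one new face: F′ = F + V = 8.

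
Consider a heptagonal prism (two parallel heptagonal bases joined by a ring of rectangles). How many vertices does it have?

14

A prism on an n-gon has two n-gon bases and n rectangular sides: V = 2·7 = 14, E = 3·7 = 21, F = 7 + 2 = 9.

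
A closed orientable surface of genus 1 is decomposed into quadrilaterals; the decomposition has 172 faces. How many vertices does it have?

χ = 2 − 2·1 = 0, and every face is a square so 4F = 2E.
E = 4·172/2 = 344. Then V = 0 + E − F = 0 + 344 − 172 = 172.

172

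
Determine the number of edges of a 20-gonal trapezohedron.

The n-trapezohedron (dual of the n-antiprism) has V = 2·20 + 2 = 42, E = 4·20 = 80, F = 2·20 = 40.

80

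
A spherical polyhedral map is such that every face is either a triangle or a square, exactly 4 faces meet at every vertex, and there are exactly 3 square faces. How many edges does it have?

18

Let x be the number of triangles; then F = 3 + x.
Edge–face incidences: 2E = 4·3 + 3·x = 12 + 3x.
Every vertex has degree 4, so 4V = 2E.
Euler: V − E + F = 2 ⇒ (2E)/4 − E + (3 + x) = 2.
Multiply by 8: 2·(2E) − 4·(2E) + 8·(3 + x) = 16, i.e. 24 + 8x − 2·(12 + 3x) = 16.
Collecting terms: 2x = 16, so x = 8.
Then 2E = 12 + 3·8 = 36, so E = 18, V = 2E/4 = 9, F = 3 + 8 = 11.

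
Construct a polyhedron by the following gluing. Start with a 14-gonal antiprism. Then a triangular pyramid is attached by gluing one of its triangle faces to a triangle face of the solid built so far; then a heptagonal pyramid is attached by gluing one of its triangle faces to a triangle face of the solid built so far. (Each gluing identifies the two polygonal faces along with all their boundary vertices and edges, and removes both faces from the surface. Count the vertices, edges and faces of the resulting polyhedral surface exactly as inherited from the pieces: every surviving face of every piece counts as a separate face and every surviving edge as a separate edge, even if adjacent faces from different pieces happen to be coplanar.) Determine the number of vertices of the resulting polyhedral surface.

34

A 14-gonal antiprism: V=28, E=56, F=30.
Attach a triangular pyramid (V=4, E=6, F=4) along a 3-gon: merge 3 vertices and 3 edges, delete both glued faces → V=29, E=59, F=32.
Attach a heptagonal pyramid (V=8, E=14, F=8) along a 3-gon: merge 3 vertices and 3 edges, delete both glued faces → V=34, E=70, F=38.
Check: V − E + F = 34 − 70 + 38 = 2.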